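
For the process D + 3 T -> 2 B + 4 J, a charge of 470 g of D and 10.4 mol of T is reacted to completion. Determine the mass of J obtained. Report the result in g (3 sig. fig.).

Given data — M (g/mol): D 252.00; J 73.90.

n(D) = 470.0 / 252.00 = 1.865 mol
n(T) = 10.40 mol
n/ν → D: 1.865, T: 3.467; D is limiting.
n(J) = (4/1) × 1.865 = 7.460 mol
mass = 7.460 × 73.90 = 551.3 g

551 g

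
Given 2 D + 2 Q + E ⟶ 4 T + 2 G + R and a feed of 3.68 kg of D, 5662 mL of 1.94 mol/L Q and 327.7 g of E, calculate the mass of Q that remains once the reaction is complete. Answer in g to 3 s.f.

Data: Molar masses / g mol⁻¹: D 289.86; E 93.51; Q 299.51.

n(D) = 3.680×1000 / 289.86 = 12.70 mol
n(Q) = 1.94 × 5662/1000 = 10.98 mol
n(E) = 327.7 / 93.51 = 3.504 mol
n/ν for D = 12.70/2 = 6.350
n/ν for Q = 10.98/2 = 5.490
n/ν for E = 3.504/1 = 3.504
Smallest n/ν is E → limiting reagent.
Q consumed = (2/1) × 3.504 = 7.008 mol
Q remaining = 10.98 − 7.008 = 3.972 mol
mass = 3.972 × 299.51 = 1190 g

1190 g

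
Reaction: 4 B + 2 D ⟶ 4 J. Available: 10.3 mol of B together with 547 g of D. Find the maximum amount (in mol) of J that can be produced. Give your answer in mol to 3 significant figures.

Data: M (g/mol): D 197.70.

5.53 mol

n(B) = 10.30 mol
n(D) = 547.0 / 197.70 = 2.767 mol
n/ν → B: 2.575, D: 1.384; D is limiting.
n(J) = (4/2) × 2.767 = 5.534 mol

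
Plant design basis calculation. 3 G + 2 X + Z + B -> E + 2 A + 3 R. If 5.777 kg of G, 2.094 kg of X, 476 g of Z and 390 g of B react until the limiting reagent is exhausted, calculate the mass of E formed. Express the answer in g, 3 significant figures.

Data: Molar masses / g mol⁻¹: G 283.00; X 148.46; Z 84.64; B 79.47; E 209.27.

n(G) = 5.777×1000 / 283.00 = 20.41 mol
n(X) = 2.094×1000 / 148.46 = 14.10 mol
n(Z) = 476.0 / 84.64 = 5.624 mol
n(B) = 390.0 / 79.47 = 4.908 mol
n/ν for G = 20.41/3 = 6.803
n/ν for X = 14.10/2 = 7.050
n/ν for Z = 5.624/1 = 5.624
n/ν for B = 4.908/1 = 4.908
Smallest n/ν is B → limiting reagent.
n(E) = (1/1) × 4.908 = 4.908 mol
mass = 4.908 × 209.27 = 1027 g

1030 g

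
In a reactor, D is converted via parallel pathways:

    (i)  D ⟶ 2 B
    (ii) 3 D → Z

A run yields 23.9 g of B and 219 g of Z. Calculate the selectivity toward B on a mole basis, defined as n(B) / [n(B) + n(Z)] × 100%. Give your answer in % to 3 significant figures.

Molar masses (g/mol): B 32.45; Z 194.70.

n(B) = 23.9 / 32.45 = 0.7365 mol
n(Z) = 219 / 194.70 = 1.125 mol
selectivity = 0.7365/(0.7365+1.125) × 100 = 39.56 %

39.6 %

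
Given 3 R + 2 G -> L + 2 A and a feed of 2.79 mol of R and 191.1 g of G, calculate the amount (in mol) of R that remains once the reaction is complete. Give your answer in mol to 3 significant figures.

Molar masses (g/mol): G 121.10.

n(R) = 2.790 mol
n(G) = 191.1 / 121.10 = 1.578 mol
n/ν for R = 2.790/3 = 0.9300
n/ν for G = 1.578/2 = 0.7890
Smallest n/ν is G → limiting reagent.
R consumed = (3/2) × 1.578 = 2.367 mol
R remaining = 2.790 − 2.367 = 0.4230 mol

0.423 mol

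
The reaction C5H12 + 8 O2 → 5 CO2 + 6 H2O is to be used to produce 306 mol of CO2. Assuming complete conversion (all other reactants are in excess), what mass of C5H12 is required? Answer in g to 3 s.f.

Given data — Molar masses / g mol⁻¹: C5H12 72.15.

4420 g

n(CO2) = 306.0 mol
n(C5H12) = (1/5) × 306.0 = 61.20 mol
mass = 61.20 × 72.15 = 4416 g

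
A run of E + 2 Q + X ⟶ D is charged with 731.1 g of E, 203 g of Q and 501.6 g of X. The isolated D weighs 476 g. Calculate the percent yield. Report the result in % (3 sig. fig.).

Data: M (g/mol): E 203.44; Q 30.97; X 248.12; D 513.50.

45.9 %

n(E) = 731.1 / 203.44 = 3.594 mol
n(Q) = 203.0 / 30.97 = 6.555 mol
n(X) = 501.6 / 248.12 = 2.022 mol
n/ν for E = 3.594/1 = 3.594
n/ν for Q = 6.555/2 = 3.278
n/ν for X = 2.022/1 = 2.022
Smallest n/ν is X → limiting reagent.
theoretical n(D) = (1/1) × 2.022 = 2.022 mol → 1038 g
% yield = 476 / 1038 × 100 = 45.86 %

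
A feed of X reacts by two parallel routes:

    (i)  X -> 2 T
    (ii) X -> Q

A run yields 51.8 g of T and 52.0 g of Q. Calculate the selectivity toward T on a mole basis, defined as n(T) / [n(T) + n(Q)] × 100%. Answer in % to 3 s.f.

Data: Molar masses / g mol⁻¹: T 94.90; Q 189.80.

66.6 %

n(T) = 51.8 / 94.90 = 0.5458 mol
n(Q) = 52.0 / 189.80 = 0.2740 mol
selectivity = 0.5458/(0.5458+0.2740) × 100 = 66.58 %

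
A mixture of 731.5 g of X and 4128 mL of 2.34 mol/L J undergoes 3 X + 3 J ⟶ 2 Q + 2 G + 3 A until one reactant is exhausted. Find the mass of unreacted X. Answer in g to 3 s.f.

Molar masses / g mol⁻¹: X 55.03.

n(X) = 731.5 / 55.03 = 13.29 mol
n(J) = 2.34 × 4128/1000 = 9.660 mol
n/ν → X: 4.430, J: 3.220; J is limiting.
X consumed = (3/3) × 9.660 = 9.660 mol
X remaining = 13.29 − 9.660 = 3.630 mol
mass = 3.630 × 55.03 = 199.8 g

200 g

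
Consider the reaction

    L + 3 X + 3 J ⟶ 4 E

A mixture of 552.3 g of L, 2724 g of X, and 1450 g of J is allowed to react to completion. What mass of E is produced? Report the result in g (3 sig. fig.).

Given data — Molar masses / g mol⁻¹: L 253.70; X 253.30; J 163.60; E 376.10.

n(L) = 552.3 / 253.70 = 2.177 mol
n(X) = 2724 / 253.30 = 10.75 mol
n(J) = 1450 / 163.60 = 8.863 mol
n/ν for L = 2.177/1 = 2.177
n/ν for X = 10.75/3 = 3.583
n/ν for J = 8.863/3 = 2.954
Smallest n/ν is L → limiting reagent.
n(E) = (4/1) × 2.177 = 8.708 mol
mass = 8.708 × 376.10 = 3275 g

3280 g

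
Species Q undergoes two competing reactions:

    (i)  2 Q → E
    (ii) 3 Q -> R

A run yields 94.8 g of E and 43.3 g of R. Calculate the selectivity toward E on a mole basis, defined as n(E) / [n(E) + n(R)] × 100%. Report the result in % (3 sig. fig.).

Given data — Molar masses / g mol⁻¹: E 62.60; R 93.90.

76.7 %

n(E) = 94.8 / 62.60 = 1.514 mol
n(R) = 43.3 / 93.90 = 0.4611 mol
selectivity = 1.514/(1.514+0.4611) × 100 = 76.65 %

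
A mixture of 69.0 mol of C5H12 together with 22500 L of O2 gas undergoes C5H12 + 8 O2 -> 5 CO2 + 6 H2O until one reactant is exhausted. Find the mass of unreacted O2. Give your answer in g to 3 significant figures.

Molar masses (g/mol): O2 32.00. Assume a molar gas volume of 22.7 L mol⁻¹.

14100 g

n(C5H12) = 69.00 mol
n(O2) = 22500 / 22.7 = 991.2 mol
n/ν → C5H12: 69.00, O2: 123.9; C5H12 is limiting.
O2 consumed = (8/1) × 69.00 = 552.0 mol
O2 remaining = 991.2 − 552.0 = 439.2 mol
mass = 439.2 × 32.00 = 14050 g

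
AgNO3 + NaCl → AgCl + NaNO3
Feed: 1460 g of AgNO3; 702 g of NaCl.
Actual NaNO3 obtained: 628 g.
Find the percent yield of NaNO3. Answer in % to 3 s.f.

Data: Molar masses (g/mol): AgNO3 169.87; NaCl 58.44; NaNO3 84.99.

n(AgNO3) = 1460 / 169.87 = 8.595 mol
n(NaCl) = 702.0 / 58.44 = 12.01 mol
n/ν → AgNO3: 8.595, NaCl: 12.01; AgNO3 is limiting.
theoretical n(NaNO3) = (1/1) × 8.595 = 8.595 mol → 730.5 g
% yield = 628 / 730.5 × 100 = 85.97 %

86.0 %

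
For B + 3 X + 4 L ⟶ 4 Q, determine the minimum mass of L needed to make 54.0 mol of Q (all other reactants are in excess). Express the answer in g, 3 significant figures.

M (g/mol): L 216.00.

n(Q) = 54.00 mol
n(L) = (4/4) × 54.00 = 54.00 mol
mass = 54.00 × 216.00 = 11660 g

11700 g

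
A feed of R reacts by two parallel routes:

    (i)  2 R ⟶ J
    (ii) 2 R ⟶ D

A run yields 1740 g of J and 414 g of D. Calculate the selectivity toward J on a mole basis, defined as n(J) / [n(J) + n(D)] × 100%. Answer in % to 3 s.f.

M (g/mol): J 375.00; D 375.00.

80.8 %

n(J) = 1740 / 375.00 = 4.640 mol
n(D) = 414 / 375.00 = 1.104 mol
selectivity = 4.640/(4.640+1.104) × 100 = 80.78 %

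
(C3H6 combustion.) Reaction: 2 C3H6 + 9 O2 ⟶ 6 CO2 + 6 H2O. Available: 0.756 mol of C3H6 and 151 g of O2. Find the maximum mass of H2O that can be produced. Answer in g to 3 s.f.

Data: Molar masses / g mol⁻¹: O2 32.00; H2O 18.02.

n(C3H6) = 0.7560 mol
n(O2) = 151.0 / 32.00 = 4.719 mol
n/ν for C3H6 = 0.7560/2 = 0.3780
n/ν for O2 = 4.719/9 = 0.5243
Smallest n/ν is C3H6 → limiting reagent.
n(H2O) = (6/2) × 0.7560 = 2.268 mol
mass = 2.268 × 18.02 = 40.87 g

40.9 g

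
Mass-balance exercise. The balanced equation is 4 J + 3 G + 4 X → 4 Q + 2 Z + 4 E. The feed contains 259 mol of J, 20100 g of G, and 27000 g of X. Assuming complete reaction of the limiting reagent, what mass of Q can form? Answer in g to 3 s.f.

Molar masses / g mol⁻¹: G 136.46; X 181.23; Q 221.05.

32900 g

n(J) = 259.0 mol
n(G) = 20100 / 136.46 = 147.3 mol
n(X) = 27000 / 181.23 = 149.0 mol
n/ν → J: 64.75, G: 49.10, X: 37.25; X is limiting.
n(Q) = (4/4) × 149.0 = 149.0 mol
mass = 149.0 × 221.05 = 32940 g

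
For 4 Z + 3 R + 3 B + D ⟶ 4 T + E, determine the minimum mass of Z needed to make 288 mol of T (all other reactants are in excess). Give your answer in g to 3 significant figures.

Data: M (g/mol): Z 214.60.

n(T) = 288.0 mol
n(Z) = (4/4) × 288.0 = 288.0 mol
mass = 288.0 × 214.60 = 61800 g

61800 g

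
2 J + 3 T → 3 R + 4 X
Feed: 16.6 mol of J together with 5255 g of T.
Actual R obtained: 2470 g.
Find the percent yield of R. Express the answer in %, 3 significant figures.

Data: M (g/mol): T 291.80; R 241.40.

n(J) = 16.60 mol
n(T) = 5255 / 291.80 = 18.01 mol
n/ν → J: 8.300, T: 6.003; T is limiting.
theoretical n(R) = (3/3) × 18.01 = 18.01 mol → 4348 g
% yield = 2470 / 4348 × 100 = 56.81 %

56.8 %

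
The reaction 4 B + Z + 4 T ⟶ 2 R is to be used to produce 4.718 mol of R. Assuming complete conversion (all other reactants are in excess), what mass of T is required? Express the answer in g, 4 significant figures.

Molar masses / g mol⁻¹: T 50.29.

474.5 g

n(R) = 4.718 mol
n(T) = (4/2) × 4.718 = 9.436 mol
mass = 9.436 × 50.29 = 474.5 g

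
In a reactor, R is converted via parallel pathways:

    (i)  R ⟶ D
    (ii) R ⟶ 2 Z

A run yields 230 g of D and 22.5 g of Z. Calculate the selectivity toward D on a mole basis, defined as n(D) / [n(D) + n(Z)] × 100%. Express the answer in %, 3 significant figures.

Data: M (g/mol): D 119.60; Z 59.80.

n(D) = 230 / 119.60 = 1.923 mol
n(Z) = 22.5 / 59.80 = 0.3763 mol
selectivity = 1.923/(1.923+0.3763) × 100 = 83.63 %

83.6 %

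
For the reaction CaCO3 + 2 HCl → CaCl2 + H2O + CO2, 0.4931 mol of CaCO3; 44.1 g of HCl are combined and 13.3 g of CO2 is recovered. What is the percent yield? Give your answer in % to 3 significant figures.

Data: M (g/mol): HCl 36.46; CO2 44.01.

n(CaCO3) = 0.4931 mol
n(HCl) = 44.10 / 36.46 = 1.210 mol
n/ν → CaCO3: 0.4931, HCl: 0.6050; CaCO3 is limiting.
theoretical n(CO2) = (1/1) × 0.4931 = 0.4931 mol → 21.70 g
% yield = 13.3 / 21.70 × 100 = 61.29 %

61.3 %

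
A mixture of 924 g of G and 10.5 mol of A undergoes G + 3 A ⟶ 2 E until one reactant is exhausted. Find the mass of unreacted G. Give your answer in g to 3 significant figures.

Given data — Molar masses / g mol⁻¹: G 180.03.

n(G) = 924.0 / 180.03 = 5.132 mol
n(A) = 10.50 mol
n/ν → G: 5.132, A: 3.500; A is limiting.
G consumed = (1/3) × 10.50 = 3.500 mol
G remaining = 5.132 − 3.500 = 1.632 mol
mass = 1.632 × 180.03 = 293.8 g

294 g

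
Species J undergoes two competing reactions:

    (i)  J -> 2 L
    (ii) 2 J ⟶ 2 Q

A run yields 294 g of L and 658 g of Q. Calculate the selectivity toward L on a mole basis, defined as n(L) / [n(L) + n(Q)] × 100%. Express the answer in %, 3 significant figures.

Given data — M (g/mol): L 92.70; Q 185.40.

n(L) = 294 / 92.70 = 3.172 mol
n(Q) = 658 / 185.40 = 3.549 mol
selectivity = 3.172/(3.172+3.549) × 100 = 47.20 %

47.2 %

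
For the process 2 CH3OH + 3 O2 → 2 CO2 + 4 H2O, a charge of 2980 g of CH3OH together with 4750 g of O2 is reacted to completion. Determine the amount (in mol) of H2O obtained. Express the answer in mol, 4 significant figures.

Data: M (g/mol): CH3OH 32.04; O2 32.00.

186.0 mol

n(CH3OH) = 2980 / 32.04 = 93.01 mol
n(O2) = 4750 / 32.00 = 148.4 mol
n/ν → CH3OH: 46.51, O2: 49.47; CH3OH is limiting.
n(H2O) = (4/2) × 93.01 = 186.0 mol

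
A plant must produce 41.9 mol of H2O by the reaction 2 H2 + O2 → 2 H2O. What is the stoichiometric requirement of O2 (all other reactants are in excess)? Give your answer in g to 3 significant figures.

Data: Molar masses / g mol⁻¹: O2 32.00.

n(H2O) = 41.90 mol
n(O2) = (1/2) × 41.90 = 20.95 mol
mass = 20.95 × 32.00 = 670.4 g

670 g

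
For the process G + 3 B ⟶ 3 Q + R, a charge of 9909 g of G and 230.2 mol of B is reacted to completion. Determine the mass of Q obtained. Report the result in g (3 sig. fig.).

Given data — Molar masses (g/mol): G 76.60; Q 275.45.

n(G) = 9909 / 76.60 = 129.4 mol
n(B) = 230.2 mol
n/ν for G = 129.4/1 = 129.4
n/ν for B = 230.2/3 = 76.73
Smallest n/ν is B → limiting reagent.
n(Q) = (3/3) × 230.2 = 230.2 mol
mass = 230.2 × 275.45 = 63410 g

63400 g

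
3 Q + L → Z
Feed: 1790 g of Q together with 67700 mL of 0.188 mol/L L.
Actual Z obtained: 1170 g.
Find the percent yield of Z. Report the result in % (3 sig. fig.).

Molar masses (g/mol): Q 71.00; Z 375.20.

37.1 %

n(Q) = 1790 / 71.00 = 25.21 mol
n(L) = 0.188 × 67700/1000 = 12.73 mol
n/ν → Q: 8.403, L: 12.73; Q is limiting.
theoretical n(Z) = (1/3) × 25.21 = 8.403 mol → 3153 g
% yield = 1170 / 3153 × 100 = 37.11 %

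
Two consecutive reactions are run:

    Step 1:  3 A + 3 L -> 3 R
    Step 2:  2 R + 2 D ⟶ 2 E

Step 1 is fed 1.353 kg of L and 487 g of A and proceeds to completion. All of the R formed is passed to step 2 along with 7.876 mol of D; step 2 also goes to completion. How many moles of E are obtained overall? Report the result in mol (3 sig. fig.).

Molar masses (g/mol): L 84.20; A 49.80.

Step 1:
n(L) = 1.353×1000 / 84.20 = 16.07 mol
n(A) = 487.0 / 49.80 = 9.779 mol
n/ν for L = 16.07/3 = 5.357
n/ν for A = 9.779/3 = 3.260
Smallest n/ν is A → limiting reagent.
n(R) produced = (3/3) × 9.779 = 9.779 mol
Step 2:
n(R) available = 9.779 mol
n(D) = 7.876 mol
n/ν for R = 9.779/2 = 4.890
n/ν for D = 7.876/2 = 3.938
Smallest n/ν is D → limiting reagent.
n(E) = (2/2) × 7.876 = 7.876 mol

7.88 mol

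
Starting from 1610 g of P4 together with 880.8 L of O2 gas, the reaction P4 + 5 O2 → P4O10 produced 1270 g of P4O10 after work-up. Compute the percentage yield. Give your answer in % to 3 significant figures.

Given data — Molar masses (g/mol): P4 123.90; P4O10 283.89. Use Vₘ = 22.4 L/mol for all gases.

56.9 %

n(P4) = 1610 / 123.90 = 12.99 mol
n(O2) = 880.8 / 22.4 = 39.32 mol
n/ν → P4: 12.99, O2: 7.864; O2 is limiting.
theoretical n(P4O10) = (1/5) × 39.32 = 7.864 mol → 2233 g
% yield = 1270 / 2233 × 100 = 56.87 %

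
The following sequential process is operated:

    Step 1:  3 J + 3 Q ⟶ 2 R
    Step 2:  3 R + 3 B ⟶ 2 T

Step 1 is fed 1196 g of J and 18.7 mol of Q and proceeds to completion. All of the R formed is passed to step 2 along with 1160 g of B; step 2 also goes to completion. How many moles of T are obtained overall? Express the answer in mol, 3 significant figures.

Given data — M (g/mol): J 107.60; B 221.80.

Step 1:
n(J) = 1196 / 107.60 = 11.12 mol
n(Q) = 18.70 mol
n/ν for J = 11.12/3 = 3.707
n/ν for Q = 18.70/3 = 6.233
Smallest n/ν is J → limiting reagent.
n(R) produced = (2/3) × 11.12 = 7.413 mol
Step 2:
n(R) available = 7.413 mol
n(B) = 1160 / 221.80 = 5.230 mol
n/ν for R = 7.413/3 = 2.471
n/ν for B = 5.230/3 = 1.743
Smallest n/ν is B → limiting reagent.
n(T) = (2/3) × 5.230 = 3.487 mol

3.49 mol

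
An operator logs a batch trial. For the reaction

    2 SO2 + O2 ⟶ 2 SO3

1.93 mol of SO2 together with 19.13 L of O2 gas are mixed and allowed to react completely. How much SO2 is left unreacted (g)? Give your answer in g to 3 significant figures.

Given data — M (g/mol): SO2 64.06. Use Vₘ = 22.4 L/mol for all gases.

14.2 g

n(SO2) = 1.930 mol
n(O2) = 19.13 / 22.4 = 0.8540 mol
n/ν for SO2 = 1.930/2 = 0.9650
n/ν for O2 = 0.8540/1 = 0.8540
Smallest n/ν is O2 → limiting reagent.
SO2 consumed = (2/1) × 0.8540 = 1.708 mol
SO2 remaining = 1.930 − 1.708 = 0.2220 mol
mass = 0.2220 × 64.06 = 14.22 g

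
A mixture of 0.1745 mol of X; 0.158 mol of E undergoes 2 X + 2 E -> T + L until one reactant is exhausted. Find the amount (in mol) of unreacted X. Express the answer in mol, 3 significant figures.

0.0165 mol

n(X) = 0.1745 mol
n(E) = 0.1580 mol
n/ν for X = 0.1745/2 = 0.08725
n/ν for E = 0.1580/2 = 0.07900
Smallest n/ν is E → limiting reagent.
X consumed = (2/2) × 0.1580 = 0.1580 mol
X remaining = 0.1745 − 0.1580 = 0.01650 mol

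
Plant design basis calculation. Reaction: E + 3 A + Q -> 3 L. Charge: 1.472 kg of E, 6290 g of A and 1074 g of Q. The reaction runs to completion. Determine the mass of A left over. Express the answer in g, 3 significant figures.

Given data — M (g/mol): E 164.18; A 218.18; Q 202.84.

n(E) = 1.472×1000 / 164.18 = 8.966 mol
n(A) = 6290 / 218.18 = 28.83 mol
n(Q) = 1074 / 202.84 = 5.295 mol
n/ν → E: 8.966, A: 9.610, Q: 5.295; Q is limiting.
A consumed = (3/1) × 5.295 = 15.89 mol
A remaining = 28.83 − 15.89 = 12.94 mol
mass = 12.94 × 218.18 = 2823 g

2820 g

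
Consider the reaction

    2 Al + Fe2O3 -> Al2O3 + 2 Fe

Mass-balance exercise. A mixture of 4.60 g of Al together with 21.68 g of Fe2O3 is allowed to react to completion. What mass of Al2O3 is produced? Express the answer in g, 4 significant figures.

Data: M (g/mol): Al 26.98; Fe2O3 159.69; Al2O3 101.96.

n(Al) = 4.600 / 26.98 = 0.1705 mol
n(Fe2O3) = 21.68 / 159.69 = 0.1358 mol
n/ν for Al = 0.1705/2 = 0.08525
n/ν for Fe2O3 = 0.1358/1 = 0.1358
Smallest n/ν is Al → limiting reagent.
n(Al2O3) = (1/2) × 0.1705 = 0.08525 mol
mass = 0.08525 × 101.96 = 8.692 g

8.692 g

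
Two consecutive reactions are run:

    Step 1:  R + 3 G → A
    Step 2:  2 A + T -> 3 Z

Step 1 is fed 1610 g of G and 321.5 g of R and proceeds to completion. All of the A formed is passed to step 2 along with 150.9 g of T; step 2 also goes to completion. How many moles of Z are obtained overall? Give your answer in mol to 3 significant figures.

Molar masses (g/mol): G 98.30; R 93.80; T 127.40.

3.55 mol

Step 1:
n(G) = 1610 / 98.30 = 16.38 mol
n(R) = 321.5 / 93.80 = 3.428 mol
n/ν for G = 16.38/3 = 5.460
n/ν for R = 3.428/1 = 3.428
Smallest n/ν is R → limiting reagent.
n(A) produced = (1/1) × 3.428 = 3.428 mol
Step 2:
n(A) available = 3.428 mol
n(T) = 150.9 / 127.40 = 1.184 mol
n/ν for A = 3.428/2 = 1.714
n/ν for T = 1.184/1 = 1.184
Smallest n/ν is T → limiting reagent.
n(Z) = (3/1) × 1.184 = 3.552 mol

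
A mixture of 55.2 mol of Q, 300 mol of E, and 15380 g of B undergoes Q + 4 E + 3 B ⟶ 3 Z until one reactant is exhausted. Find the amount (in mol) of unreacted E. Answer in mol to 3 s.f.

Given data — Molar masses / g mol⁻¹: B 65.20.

79.2 mol

n(Q) = 55.20 mol
n(E) = 300.0 mol
n(B) = 15380 / 65.20 = 235.9 mol
n/ν for Q = 55.20/1 = 55.20
n/ν for E = 300.0/4 = 75.00
n/ν for B = 235.9/3 = 78.63
Smallest n/ν is Q → limiting reagent.
E consumed = (4/1) × 55.20 = 220.8 mol
E remaining = 300.0 − 220.8 = 79.20 mol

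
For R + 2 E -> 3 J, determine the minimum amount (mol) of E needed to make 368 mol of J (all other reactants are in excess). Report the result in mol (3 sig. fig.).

245 mol

n(J) = 368.0 mol
n(E) = (2/3) × 368.0 = 245.3 mol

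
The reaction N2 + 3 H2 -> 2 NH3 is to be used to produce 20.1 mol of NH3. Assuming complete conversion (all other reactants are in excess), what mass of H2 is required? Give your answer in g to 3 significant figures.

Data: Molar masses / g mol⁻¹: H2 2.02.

n(NH3) = 20.10 mol
n(H2) = (3/2) × 20.10 = 30.15 mol
mass = 30.15 × 2.02 = 60.90 g

60.9 g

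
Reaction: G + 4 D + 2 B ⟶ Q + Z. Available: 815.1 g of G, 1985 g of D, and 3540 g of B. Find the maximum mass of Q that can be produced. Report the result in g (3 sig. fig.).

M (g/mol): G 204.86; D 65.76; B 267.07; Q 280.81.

1120 g

n(G) = 815.1 / 204.86 = 3.979 mol
n(D) = 1985 / 65.76 = 30.19 mol
n(B) = 3540 / 267.07 = 13.25 mol
n/ν → G: 3.979, D: 7.548, B: 6.625; G is limiting.
n(Q) = (1/1) × 3.979 = 3.979 mol
mass = 3.979 × 280.81 = 1117 g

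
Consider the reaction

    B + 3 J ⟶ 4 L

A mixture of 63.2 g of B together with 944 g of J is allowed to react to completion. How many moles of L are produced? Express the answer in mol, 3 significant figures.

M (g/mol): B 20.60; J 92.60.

n(B) = 63.20 / 20.60 = 3.068 mol
n(J) = 944.0 / 92.60 = 10.19 mol
n/ν for B = 3.068/1 = 3.068
n/ν for J = 10.19/3 = 3.397
Smallest n/ν is B → limiting reagent.
n(L) = (4/1) × 3.068 = 12.27 mol

12.3 mol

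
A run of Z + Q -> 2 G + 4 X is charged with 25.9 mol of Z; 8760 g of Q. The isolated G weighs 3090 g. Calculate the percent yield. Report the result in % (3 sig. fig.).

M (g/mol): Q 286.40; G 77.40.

n(Z) = 25.90 mol
n(Q) = 8760 / 286.40 = 30.59 mol
n/ν → Z: 25.90, Q: 30.59; Z is limiting.
theoretical n(G) = (2/1) × 25.90 = 51.80 mol → 4009 g
% yield = 3090 / 4009 × 100 = 77.08 %

77.1 %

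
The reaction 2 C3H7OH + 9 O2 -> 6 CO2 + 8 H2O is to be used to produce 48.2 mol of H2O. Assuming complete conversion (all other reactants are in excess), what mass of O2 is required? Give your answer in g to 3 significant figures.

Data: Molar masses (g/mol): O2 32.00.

1740 g

n(H2O) = 48.20 mol
n(O2) = (9/8) × 48.20 = 54.23 mol
mass = 54.23 × 32.00 = 1735 g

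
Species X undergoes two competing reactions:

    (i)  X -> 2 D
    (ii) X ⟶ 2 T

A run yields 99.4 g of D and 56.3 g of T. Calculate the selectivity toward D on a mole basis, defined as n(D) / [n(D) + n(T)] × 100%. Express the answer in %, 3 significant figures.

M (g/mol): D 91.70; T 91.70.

63.8 %

n(D) = 99.4 / 91.70 = 1.084 mol
n(T) = 56.3 / 91.70 = 0.6140 mol
selectivity = 1.084/(1.084+0.6140) × 100 = 63.84 %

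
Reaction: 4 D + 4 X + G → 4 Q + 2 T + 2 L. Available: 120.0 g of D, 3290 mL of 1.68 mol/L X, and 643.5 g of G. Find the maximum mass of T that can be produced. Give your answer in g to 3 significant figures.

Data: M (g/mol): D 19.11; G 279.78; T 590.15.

n(D) = 120.0 / 19.11 = 6.279 mol
n(X) = 1.68 × 3290/1000 = 5.527 mol
n(G) = 643.5 / 279.78 = 2.300 mol
n/ν → D: 1.570, X: 1.382, G: 2.300; X is limiting.
n(T) = (2/4) × 5.527 = 2.764 mol
mass = 2.764 × 590.15 = 1631 g

1630 g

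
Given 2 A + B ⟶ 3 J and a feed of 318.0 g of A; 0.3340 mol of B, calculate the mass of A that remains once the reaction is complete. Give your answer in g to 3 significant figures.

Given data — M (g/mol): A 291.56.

n(A) = 318.0 / 291.56 = 1.091 mol
n(B) = 0.3340 mol
n/ν for A = 1.091/2 = 0.5455
n/ν for B = 0.3340/1 = 0.3340
Smallest n/ν is B → limiting reagent.
A consumed = (2/1) × 0.3340 = 0.6680 mol
A remaining = 1.091 − 0.6680 = 0.4230 mol
mass = 0.4230 × 291.56 = 123.3 g

123 g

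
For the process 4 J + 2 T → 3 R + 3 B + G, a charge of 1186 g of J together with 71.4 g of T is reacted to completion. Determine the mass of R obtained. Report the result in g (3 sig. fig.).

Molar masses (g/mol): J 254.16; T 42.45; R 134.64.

n(J) = 1186 / 254.16 = 4.666 mol
n(T) = 71.40 / 42.45 = 1.682 mol
n/ν for J = 4.666/4 = 1.167
n/ν for T = 1.682/2 = 0.8410
Smallest n/ν is T → limiting reagent.
n(R) = (3/2) × 1.682 = 2.523 mol
mass = 2.523 × 134.64 = 339.7 g

340 g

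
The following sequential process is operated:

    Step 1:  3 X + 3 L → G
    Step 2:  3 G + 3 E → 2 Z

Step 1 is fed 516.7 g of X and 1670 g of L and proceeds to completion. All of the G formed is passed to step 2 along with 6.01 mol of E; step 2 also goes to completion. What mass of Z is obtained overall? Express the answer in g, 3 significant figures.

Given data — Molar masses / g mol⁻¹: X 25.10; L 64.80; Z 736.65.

Step 1:
n(X) = 516.7 / 25.10 = 20.59 mol
n(L) = 1670 / 64.80 = 25.77 mol
n/ν → X: 6.863, L: 8.590; X is limiting.
n(G) produced = (1/3) × 20.59 = 6.863 mol
Step 2:
n(G) available = 6.863 mol
n(E) = 6.010 mol
n/ν → G: 2.288, E: 2.003; E is limiting.
n(Z) = (2/3) × 6.010 = 4.007 mol
mass = 4.007 × 736.65 = 2952 g

2950 g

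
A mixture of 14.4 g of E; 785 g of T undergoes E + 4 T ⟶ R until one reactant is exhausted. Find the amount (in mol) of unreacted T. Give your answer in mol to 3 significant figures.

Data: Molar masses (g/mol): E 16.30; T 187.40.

n(E) = 14.40 / 16.30 = 0.8834 mol
n(T) = 785.0 / 187.40 = 4.189 mol
n/ν for E = 0.8834/1 = 0.8834
n/ν for T = 4.189/4 = 1.047
Smallest n/ν is E → limiting reagent.
T consumed = (4/1) × 0.8834 = 3.534 mol
T remaining = 4.189 − 3.534 = 0.6550 mol

0.655 mol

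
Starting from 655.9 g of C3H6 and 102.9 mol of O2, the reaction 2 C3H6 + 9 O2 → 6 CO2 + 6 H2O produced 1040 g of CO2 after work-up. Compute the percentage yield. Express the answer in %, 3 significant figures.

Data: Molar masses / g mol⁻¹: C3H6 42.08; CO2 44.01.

50.5 %

n(C3H6) = 655.9 / 42.08 = 15.59 mol
n(O2) = 102.9 mol
n/ν for C3H6 = 15.59/2 = 7.795
n/ν for O2 = 102.9/9 = 11.43
Smallest n/ν is C3H6 → limiting reagent.
theoretical n(CO2) = (6/2) × 15.59 = 46.77 mol → 2058 g
% yield = 1040 / 2058 × 100 = 50.53 %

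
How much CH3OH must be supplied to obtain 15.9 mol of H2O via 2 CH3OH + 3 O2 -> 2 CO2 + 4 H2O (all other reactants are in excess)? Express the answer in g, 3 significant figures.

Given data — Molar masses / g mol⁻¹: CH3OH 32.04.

n(H2O) = 15.90 mol
n(CH3OH) = (2/4) × 15.90 = 7.950 mol
mass = 7.950 × 32.04 = 254.7 g

255 g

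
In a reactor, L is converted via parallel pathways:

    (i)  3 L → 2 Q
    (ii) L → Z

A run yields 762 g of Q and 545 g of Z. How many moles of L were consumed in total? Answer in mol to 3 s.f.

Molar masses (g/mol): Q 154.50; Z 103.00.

n(Q) = 762 / 154.50 = 4.932 mol
n(Z) = 545 / 103.00 = 5.291 mol
n(L) via (i) = (3/2)×4.932 = 7.398 mol
n(L) via (ii) = (1/1)×5.291 = 5.291 mol
total n(L) = 7.398 + 5.291 = 12.69 mol

12.7 mol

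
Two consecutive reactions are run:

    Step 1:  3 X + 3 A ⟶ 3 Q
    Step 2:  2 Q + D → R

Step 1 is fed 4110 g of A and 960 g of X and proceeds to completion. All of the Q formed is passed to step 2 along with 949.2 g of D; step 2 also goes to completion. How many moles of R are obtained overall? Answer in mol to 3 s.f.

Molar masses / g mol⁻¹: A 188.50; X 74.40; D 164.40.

Step 1:
n(A) = 4110 / 188.50 = 21.80 mol
n(X) = 960.0 / 74.40 = 12.90 mol
n/ν for A = 21.80/3 = 7.267
n/ν for X = 12.90/3 = 4.300
Smallest n/ν is X → limiting reagent.
n(Q) produced = (3/3) × 12.90 = 12.90 mol
Step 2:
n(Q) available = 12.90 mol
n(D) = 949.2 / 164.40 = 5.774 mol
n/ν for Q = 12.90/2 = 6.450
n/ν for D = 5.774/1 = 5.774
Smallest n/ν is D → limiting reagent.
n(R) = (1/1) × 5.774 = 5.774 mol

5.77 mol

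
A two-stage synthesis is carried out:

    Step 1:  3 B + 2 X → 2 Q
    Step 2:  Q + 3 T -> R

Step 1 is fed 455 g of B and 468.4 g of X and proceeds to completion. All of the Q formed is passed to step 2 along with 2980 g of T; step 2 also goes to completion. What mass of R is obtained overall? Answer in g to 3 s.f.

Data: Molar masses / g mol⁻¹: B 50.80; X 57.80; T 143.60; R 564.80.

Step 1:
n(B) = 455.0 / 50.80 = 8.957 mol
n(X) = 468.4 / 57.80 = 8.104 mol
n/ν → B: 2.986, X: 4.052; B is limiting.
n(Q) produced = (2/3) × 8.957 = 5.971 mol
Step 2:
n(Q) available = 5.971 mol
n(T) = 2980 / 143.60 = 20.75 mol
n/ν → Q: 5.971, T: 6.917; Q is limiting.
n(R) = (1/1) × 5.971 = 5.971 mol
mass = 5.971 × 564.80 = 3372 g

3370 g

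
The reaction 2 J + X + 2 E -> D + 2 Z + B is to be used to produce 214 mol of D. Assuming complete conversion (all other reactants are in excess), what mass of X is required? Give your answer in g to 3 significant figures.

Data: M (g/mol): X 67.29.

14400 g

n(D) = 214.0 mol
n(X) = (1/1) × 214.0 = 214.0 mol
mass = 214.0 × 67.29 = 14400 g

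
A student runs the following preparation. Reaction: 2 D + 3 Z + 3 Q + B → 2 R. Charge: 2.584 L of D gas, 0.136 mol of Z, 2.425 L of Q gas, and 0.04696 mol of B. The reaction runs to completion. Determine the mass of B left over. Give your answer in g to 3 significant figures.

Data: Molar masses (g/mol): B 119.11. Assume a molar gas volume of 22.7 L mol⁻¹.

1.35 g

n(D) = 2.584 / 22.7 = 0.1138 mol
n(Z) = 0.1360 mol
n(Q) = 2.425 / 22.7 = 0.1068 mol
n(B) = 0.04696 mol
n/ν → D: 0.05690, Z: 0.04533, Q: 0.03560, B: 0.04696; Q is limiting.
B consumed = (1/3) × 0.1068 = 0.03560 mol
B remaining = 0.04696 − 0.03560 = 0.01136 mol
mass = 0.01136 × 119.11 = 1.353 g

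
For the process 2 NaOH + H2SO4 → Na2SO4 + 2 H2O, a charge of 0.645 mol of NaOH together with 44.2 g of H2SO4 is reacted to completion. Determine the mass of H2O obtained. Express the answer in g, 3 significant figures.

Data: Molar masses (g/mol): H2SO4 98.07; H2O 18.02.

n(NaOH) = 0.6450 mol
n(H2SO4) = 44.20 / 98.07 = 0.4507 mol
n/ν → NaOH: 0.3225, H2SO4: 0.4507; NaOH is limiting.
n(H2O) = (2/2) × 0.6450 = 0.6450 mol
mass = 0.6450 × 18.02 = 11.62 g

11.6 g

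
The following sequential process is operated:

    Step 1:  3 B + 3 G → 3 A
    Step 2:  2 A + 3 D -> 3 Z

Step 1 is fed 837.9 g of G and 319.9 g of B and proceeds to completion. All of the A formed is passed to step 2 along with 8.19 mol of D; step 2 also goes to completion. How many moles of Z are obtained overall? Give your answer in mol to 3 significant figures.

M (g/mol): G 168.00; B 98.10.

4.89 mol

Step 1:
n(G) = 837.9 / 168.00 = 4.988 mol
n(B) = 319.9 / 98.10 = 3.261 mol
n/ν for G = 4.988/3 = 1.663
n/ν for B = 3.261/3 = 1.087
Smallest n/ν is B → limiting reagent.
n(A) produced = (3/3) × 3.261 = 3.261 mol
Step 2:
n(A) available = 3.261 mol
n(D) = 8.190 mol
n/ν for A = 3.261/2 = 1.631
n/ν for D = 8.190/3 = 2.730
Smallest n/ν is A → limiting reagent.
n(Z) = (3/2) × 3.261 = 4.892 mol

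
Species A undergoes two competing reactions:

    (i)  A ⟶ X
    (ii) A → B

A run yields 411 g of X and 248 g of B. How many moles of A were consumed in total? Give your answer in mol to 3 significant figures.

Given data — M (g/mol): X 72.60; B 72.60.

n(X) = 411 / 72.60 = 5.661 mol
n(B) = 248 / 72.60 = 3.416 mol
n(A) via (i) = (1/1)×5.661 = 5.661 mol
n(A) via (ii) = (1/1)×3.416 = 3.416 mol
total n(A) = 5.661 + 3.416 = 9.077 mol

9.08 mol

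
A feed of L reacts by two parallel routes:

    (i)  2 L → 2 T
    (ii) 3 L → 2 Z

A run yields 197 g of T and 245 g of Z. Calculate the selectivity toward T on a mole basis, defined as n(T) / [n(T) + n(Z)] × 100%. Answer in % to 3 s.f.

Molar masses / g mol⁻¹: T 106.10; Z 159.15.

n(T) = 197 / 106.10 = 1.857 mol
n(Z) = 245 / 159.15 = 1.539 mol
selectivity = 1.857/(1.857+1.539) × 100 = 54.68 %

54.7 %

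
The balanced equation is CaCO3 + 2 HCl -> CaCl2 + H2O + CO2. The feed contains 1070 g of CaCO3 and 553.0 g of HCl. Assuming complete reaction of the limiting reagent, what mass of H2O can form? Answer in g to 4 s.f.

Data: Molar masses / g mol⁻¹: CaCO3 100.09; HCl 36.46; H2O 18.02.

136.7 g

n(CaCO3) = 1070 / 100.09 = 10.69 mol
n(HCl) = 553.0 / 36.46 = 15.17 mol
n/ν for CaCO3 = 10.69/1 = 10.69
n/ν for HCl = 15.17/2 = 7.585
Smallest n/ν is HCl → limiting reagent.
n(H2O) = (1/2) × 15.17 = 7.585 mol
mass = 7.585 × 18.02 = 136.7 g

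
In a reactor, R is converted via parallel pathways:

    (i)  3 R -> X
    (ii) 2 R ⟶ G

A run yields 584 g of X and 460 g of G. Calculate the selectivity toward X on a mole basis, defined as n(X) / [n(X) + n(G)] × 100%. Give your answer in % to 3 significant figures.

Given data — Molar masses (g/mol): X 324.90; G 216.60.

45.8 %

n(X) = 584 / 324.90 = 1.797 mol
n(G) = 460 / 216.60 = 2.124 mol
selectivity = 1.797/(1.797+2.124) × 100 = 45.83 %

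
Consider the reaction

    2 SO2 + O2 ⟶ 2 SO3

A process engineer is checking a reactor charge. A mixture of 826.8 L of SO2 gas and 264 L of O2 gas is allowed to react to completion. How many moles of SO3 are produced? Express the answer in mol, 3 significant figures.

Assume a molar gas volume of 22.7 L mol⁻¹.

23.3 mol

n(SO2) = 826.8 / 22.7 = 36.42 mol
n(O2) = 264.0 / 22.7 = 11.63 mol
n/ν for SO2 = 36.42/2 = 18.21
n/ν for O2 = 11.63/1 = 11.63
Smallest n/ν is O2 → limiting reagent.
n(SO3) = (2/1) × 11.63 = 23.26 mol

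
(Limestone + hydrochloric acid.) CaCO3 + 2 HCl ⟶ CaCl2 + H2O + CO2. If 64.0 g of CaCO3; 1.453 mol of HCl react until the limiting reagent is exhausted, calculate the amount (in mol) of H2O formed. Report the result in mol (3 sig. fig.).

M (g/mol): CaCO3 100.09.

n(CaCO3) = 64.00 / 100.09 = 0.6394 mol
n(HCl) = 1.453 mol
n/ν for CaCO3 = 0.6394/1 = 0.6394
n/ν for HCl = 1.453/2 = 0.7265
Smallest n/ν is CaCO3 → limiting reagent.
n(H2O) = (1/1) × 0.6394 = 0.6394 mol

0.639 mol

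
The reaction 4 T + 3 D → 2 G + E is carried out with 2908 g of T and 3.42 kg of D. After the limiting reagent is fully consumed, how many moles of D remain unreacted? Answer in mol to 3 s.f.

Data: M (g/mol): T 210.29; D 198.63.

n(T) = 2908 / 210.29 = 13.83 mol
n(D) = 3.420×1000 / 198.63 = 17.22 mol
n/ν → T: 3.458, D: 5.740; T is limiting.
D consumed = (3/4) × 13.83 = 10.37 mol
D remaining = 17.22 − 10.37 = 6.850 mol

6.85 mol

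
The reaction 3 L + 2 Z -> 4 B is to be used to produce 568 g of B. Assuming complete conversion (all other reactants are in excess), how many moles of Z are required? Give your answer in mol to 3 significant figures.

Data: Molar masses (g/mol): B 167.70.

n(B) = 568 / 167.70 = 3.387 mol
n(Z) = (2/4) × 3.387 = 1.694 mol

1.69 mol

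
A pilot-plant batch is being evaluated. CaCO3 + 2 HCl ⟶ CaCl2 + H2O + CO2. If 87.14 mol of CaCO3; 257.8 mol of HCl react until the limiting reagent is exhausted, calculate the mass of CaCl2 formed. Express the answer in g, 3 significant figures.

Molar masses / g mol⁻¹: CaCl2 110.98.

n(CaCO3) = 87.14 mol
n(HCl) = 257.8 mol
n/ν for CaCO3 = 87.14/1 = 87.14
n/ν for HCl = 257.8/2 = 128.9
Smallest n/ν is CaCO3 → limiting reagent.
n(CaCl2) = (1/1) × 87.14 = 87.14 mol
mass = 87.14 × 110.98 = 9671 g

9670 g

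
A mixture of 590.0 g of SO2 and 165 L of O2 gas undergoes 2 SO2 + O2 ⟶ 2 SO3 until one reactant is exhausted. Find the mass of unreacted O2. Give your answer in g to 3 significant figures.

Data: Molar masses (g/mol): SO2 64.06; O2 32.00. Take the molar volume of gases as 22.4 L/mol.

88.4 g

n(SO2) = 590.0 / 64.06 = 9.210 mol
n(O2) = 165.0 / 22.4 = 7.366 mol
n/ν for SO2 = 9.210/2 = 4.605
n/ν for O2 = 7.366/1 = 7.366
Smallest n/ν is SO2 → limiting reagent.
O2 consumed = (1/2) × 9.210 = 4.605 mol
O2 remaining = 7.366 − 4.605 = 2.761 mol
mass = 2.761 × 32.00 = 88.35 g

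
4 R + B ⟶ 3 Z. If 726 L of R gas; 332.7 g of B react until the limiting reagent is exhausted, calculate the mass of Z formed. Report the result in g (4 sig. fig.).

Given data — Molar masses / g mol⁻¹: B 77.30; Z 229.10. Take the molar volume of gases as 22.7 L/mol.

2958 g

n(R) = 726.0 / 22.7 = 31.98 mol
n(B) = 332.7 / 77.30 = 4.304 mol
n/ν for R = 31.98/4 = 7.995
n/ν for B = 4.304/1 = 4.304
Smallest n/ν is B → limiting reagent.
n(Z) = (3/1) × 4.304 = 12.91 mol
mass = 12.91 × 229.10 = 2958 g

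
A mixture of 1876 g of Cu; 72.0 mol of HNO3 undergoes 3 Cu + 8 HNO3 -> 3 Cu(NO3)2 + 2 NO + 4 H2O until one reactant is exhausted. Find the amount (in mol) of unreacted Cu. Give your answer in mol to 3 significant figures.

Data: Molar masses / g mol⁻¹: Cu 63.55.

2.52 mol

n(Cu) = 1876 / 63.55 = 29.52 mol
n(HNO3) = 72.00 mol
n/ν → Cu: 9.840, HNO3: 9.000; HNO3 is limiting.
Cu consumed = (3/8) × 72.00 = 27.00 mol
Cu remaining = 29.52 − 27.00 = 2.520 mol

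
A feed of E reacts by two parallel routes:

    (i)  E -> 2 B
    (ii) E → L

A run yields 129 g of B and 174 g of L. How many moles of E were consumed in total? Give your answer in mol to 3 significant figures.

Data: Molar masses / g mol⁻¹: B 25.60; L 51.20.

5.92 mol

n(B) = 129 / 25.60 = 5.039 mol
n(L) = 174 / 51.20 = 3.398 mol
n(E) via (i) = (1/2)×5.039 = 2.520 mol
n(E) via (ii) = (1/1)×3.398 = 3.398 mol
total n(E) = 2.520 + 3.398 = 5.918 mol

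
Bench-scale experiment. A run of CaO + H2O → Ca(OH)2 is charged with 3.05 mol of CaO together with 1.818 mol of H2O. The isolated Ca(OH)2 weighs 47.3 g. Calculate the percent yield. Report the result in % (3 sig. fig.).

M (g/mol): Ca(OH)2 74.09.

n(CaO) = 3.050 mol
n(H2O) = 1.818 mol
n/ν for CaO = 3.050/1 = 3.050
n/ν for H2O = 1.818/1 = 1.818
Smallest n/ν is H2O → limiting reagent.
theoretical n(Ca(OH)2) = (1/1) × 1.818 = 1.818 mol → 134.7 g
% yield = 47.3 / 134.7 × 100 = 35.12 %

35.1 %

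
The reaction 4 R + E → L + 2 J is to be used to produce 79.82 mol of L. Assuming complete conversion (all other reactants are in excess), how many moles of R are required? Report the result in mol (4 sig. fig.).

n(L) = 79.82 mol
n(R) = (4/1) × 79.82 = 319.3 mol

319.3 mol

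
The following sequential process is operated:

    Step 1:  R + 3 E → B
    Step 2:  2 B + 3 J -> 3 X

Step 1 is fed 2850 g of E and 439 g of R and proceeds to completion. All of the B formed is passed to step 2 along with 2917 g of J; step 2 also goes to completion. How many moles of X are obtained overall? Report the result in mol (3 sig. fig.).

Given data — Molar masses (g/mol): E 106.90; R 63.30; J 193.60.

10.4 mol

Step 1:
n(E) = 2850 / 106.90 = 26.66 mol
n(R) = 439.0 / 63.30 = 6.935 mol
n/ν → E: 8.887, R: 6.935; R is limiting.
n(B) produced = (1/1) × 6.935 = 6.935 mol
Step 2:
n(B) available = 6.935 mol
n(J) = 2917 / 193.60 = 15.07 mol
n/ν → B: 3.468, J: 5.023; B is limiting.
n(X) = (3/2) × 6.935 = 10.40 mol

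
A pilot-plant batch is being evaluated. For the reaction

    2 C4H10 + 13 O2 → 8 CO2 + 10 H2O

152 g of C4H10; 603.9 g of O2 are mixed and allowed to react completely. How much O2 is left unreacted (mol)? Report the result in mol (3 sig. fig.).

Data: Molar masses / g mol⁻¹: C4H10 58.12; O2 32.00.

1.87 mol

n(C4H10) = 152.0 / 58.12 = 2.615 mol
n(O2) = 603.9 / 32.00 = 18.87 mol
n/ν for C4H10 = 2.615/2 = 1.308
n/ν for O2 = 18.87/13 = 1.452
Smallest n/ν is C4H10 → limiting reagent.
O2 consumed = (13/2) × 2.615 = 17.00 mol
O2 remaining = 18.87 − 17.00 = 1.870 mol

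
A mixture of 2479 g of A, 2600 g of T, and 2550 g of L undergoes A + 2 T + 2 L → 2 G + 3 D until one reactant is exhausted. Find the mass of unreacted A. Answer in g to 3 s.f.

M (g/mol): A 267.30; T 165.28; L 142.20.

377 g

n(A) = 2479 / 267.30 = 9.274 mol
n(T) = 2600 / 165.28 = 15.73 mol
n(L) = 2550 / 142.20 = 17.93 mol
n/ν for A = 9.274/1 = 9.274
n/ν for T = 15.73/2 = 7.865
n/ν for L = 17.93/2 = 8.965
Smallest n/ν is T → limiting reagent.
A consumed = (1/2) × 15.73 = 7.865 mol
A remaining = 9.274 − 7.865 = 1.409 mol
mass = 1.409 × 267.30 = 376.6 g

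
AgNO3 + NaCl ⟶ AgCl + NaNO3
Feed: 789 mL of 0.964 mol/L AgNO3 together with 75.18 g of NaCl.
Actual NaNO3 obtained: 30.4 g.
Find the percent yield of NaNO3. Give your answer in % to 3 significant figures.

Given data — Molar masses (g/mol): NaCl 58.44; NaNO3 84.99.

n(AgNO3) = 0.964 × 789.0/1000 = 0.7606 mol
n(NaCl) = 75.18 / 58.44 = 1.286 mol
n/ν → AgNO3: 0.7606, NaCl: 1.286; AgNO3 is limiting.
theoretical n(NaNO3) = (1/1) × 0.7606 = 0.7606 mol → 64.64 g
% yield = 30.4 / 64.64 × 100 = 47.03 %

47.0 %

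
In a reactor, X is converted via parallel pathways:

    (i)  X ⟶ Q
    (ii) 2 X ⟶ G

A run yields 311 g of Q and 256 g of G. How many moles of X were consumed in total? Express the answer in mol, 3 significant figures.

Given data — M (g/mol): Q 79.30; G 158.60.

7.15 mol

n(Q) = 311 / 79.30 = 3.922 mol
n(G) = 256 / 158.60 = 1.614 mol
n(X) via (i) = (1/1)×3.922 = 3.922 mol
n(X) via (ii) = (2/1)×1.614 = 3.228 mol
total n(X) = 3.922 + 3.228 = 7.150 mol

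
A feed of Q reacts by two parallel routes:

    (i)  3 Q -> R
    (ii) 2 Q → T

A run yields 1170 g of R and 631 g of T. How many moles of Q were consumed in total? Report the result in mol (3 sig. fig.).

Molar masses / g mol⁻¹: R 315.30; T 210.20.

n(R) = 1170 / 315.30 = 3.711 mol
n(T) = 631 / 210.20 = 3.002 mol
n(Q) via (i) = (3/1)×3.711 = 11.13 mol
n(Q) via (ii) = (2/1)×3.002 = 6.004 mol
total n(Q) = 11.13 + 6.004 = 17.13 mol

17.1 mol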